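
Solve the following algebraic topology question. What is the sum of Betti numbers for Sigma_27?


For Sigma_27: b_0 = 1, b_1 = 2g = 54, b_2 = 1.
Total = 1 + 54 + 1 = 56

56


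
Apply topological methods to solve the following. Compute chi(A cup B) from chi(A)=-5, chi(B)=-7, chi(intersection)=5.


chi(A cup B) = chi(A) + chi(B) - chi(A cap B)
= -5 + (-7) - (5)
= -17

-17


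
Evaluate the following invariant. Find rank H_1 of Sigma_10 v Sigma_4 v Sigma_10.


For a wedge X v Y: reduced H_k(X v Y) = H_k(X) + H_k(Y).
Each Sigma_g contributes b_1 = 2g.
b_1 = 20 + 8 + 20 = 48

48


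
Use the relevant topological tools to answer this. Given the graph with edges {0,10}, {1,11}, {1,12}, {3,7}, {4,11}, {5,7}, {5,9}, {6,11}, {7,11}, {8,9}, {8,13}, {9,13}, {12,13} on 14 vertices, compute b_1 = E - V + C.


b_1 = E - V + (number of components).
E = 13, V = 14, components = 3.
b_1 = 13 - 14 + 3 = 2

2


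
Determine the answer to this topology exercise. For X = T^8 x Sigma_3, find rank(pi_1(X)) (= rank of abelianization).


pi_1(A x B) = pi_1(A) x pi_1(B); rank of abelianization = b_1.
b_1(T^8) = 8, b_1(Sigma_3) = 2*3 = 6.
b_1(product) = 8 + 6 = 14

14


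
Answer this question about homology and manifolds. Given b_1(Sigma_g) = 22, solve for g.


For a closed orientable surface: b_1 = 2g.
22 = 2g
g = 22 / 2 = 11

11


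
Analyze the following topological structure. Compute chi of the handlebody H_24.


A genus-g handlebody deformation retracts to a wedge of g circles.
chi(vee_g S^1) = 1 - g.
chi(H_24) = 1 - 24 = -23

-23


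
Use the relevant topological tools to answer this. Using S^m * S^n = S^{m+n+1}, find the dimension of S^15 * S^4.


Join of spheres: S^m * S^n = S^{m+n+1}.
dim = 15 + 4 + 1 = 20

20


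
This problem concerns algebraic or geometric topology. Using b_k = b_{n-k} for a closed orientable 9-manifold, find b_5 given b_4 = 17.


Poincare duality for closed orientable n-manifolds: b_k = b_{n-k}.
Here n = 9, so b_5 = b_4 = 17

17


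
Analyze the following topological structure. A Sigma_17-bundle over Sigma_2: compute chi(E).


For a fiber bundle F -> E -> B (with CW structure): chi(E) = chi(B) * chi(F).
chi(Sigma_2) = -2, chi(Sigma_17) = -32.
chi(E) = (-2) * (-32) = 64

64


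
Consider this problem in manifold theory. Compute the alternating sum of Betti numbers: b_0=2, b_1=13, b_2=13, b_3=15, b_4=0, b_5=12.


chi = sum_k (-1)^k b_k.
= (2) + (-13) + (13) + (-15) + (0) + (-12)
= -25

-25


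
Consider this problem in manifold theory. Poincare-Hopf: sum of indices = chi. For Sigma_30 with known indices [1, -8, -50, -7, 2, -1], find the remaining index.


Poincare-Hopf: sum of indices = chi(M).
chi(Sigma_30) = 2 - 2*30 = -58.
Sum of known indices = -63.
x = chi - (sum known) = -58 - (-63) = 5

5


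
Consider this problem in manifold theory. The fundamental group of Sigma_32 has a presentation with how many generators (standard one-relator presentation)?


Standard presentation: pi_1(Sigma_g) = <a_1,b_1,...,a_g,b_g | [a_1,b_1]...[a_g,b_g] = 1>.
Number of generators = 2g = 2*32 = 64

64


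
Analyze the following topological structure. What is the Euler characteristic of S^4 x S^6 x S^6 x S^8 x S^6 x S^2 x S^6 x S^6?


chi is multiplicative: chi(X x Y) = chi(X) chi(Y).
Each even-dim sphere has chi = 2. There are 8 factors.
chi = 2^8 = 256

256


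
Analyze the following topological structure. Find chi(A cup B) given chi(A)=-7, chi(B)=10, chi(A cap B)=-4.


chi(A cup B) = chi(A) + chi(B) - chi(A cap B)
= -7 + (10) - (-4)
= 7

7


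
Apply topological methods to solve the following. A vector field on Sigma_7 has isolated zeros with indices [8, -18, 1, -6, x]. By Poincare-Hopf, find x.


Poincare-Hopf: sum of indices = chi(M).
chi(Sigma_7) = 2 - 2*7 = -12.
Sum of known indices = -15.
x = chi - (sum known) = -12 - (-15) = 3

3


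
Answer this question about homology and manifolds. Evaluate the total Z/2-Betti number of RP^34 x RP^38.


dim H^*(RP^n; Z/2) = n+1 (one Z/2 in each degree 0..n).
Total Betti number is multiplicative.
Total = (34+1) * (38+1) = 35 * 39 = 1365

1365


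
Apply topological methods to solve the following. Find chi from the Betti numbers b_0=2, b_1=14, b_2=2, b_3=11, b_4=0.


chi = sum_k (-1)^k b_k.
= (2) + (-14) + (2) + (-11) + (0)
= -21

-21


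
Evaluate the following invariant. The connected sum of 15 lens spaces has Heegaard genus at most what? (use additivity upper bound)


Heegaard genus satisfies g(A#B) <= g(A) + g(B).
Each lens space has g = 1.
Upper bound: 15 * 1 = 15

15


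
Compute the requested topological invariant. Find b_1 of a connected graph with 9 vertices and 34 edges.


For a connected graph: rank(pi_1) = b_1 = E - V + 1 = 1 - chi.
chi = V - E = 9 - 34 = -25.
rank = 1 - (-25) = 34 - 9 + 1 = 26

26


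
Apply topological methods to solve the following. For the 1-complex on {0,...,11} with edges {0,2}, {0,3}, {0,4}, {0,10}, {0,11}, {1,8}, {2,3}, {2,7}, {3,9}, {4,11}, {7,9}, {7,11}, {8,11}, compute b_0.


Run DFS/union-find over 12 vertices.
V = 12, E = 13.
Number of components = 3

3


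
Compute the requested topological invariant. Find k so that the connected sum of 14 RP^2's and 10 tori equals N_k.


Since a >= 1, the sum is non-orientable; each T^2 can be replaced by RP^2 # RP^2 (since T^2#RP^2 = 3RP^2).
Total crosscaps k = 14 + 2*10 = 34.
Check via chi: chi = 14*1 + 10*0 - (14+10-1)*2 = -32 = 2 - k = -32. Consistent.

34


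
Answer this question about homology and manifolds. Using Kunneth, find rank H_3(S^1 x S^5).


Each S^d has Poincare polynomial 1 + t^d.
The product S^1 x S^5 has Poincare polynomial prod(1+t^d_i).
Expanding: b_0=1, b_1=1, b_5=1, b_6=1.
b_3 = 0

0


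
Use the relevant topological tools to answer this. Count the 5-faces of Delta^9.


Delta^9 has 9+1 vertices. A 5-face is a choice of 5+1 vertices.
f_5 = C(9+1, 5+1) = C(10,6) = 210

210


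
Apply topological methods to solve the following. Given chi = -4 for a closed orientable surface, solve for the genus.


chi = 2 - 2g for closed orientable surfaces.
-4 = 2 - 2g
2g = 2 - (-4) = 6
g = 3

3


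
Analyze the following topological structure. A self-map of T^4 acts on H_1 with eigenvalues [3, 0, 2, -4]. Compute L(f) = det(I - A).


For a torus self-map: L(f) = det(I - A) where A acts on H_1.
L(f) = (1-3) * (1-0) * (1-2) * (1--4) = -2 * 1 * -1 * 5 = 10

10


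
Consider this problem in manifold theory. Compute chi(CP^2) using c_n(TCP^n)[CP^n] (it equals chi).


For any closed oriented manifold, <e(TM),[M]> = chi(M).
chi(CP^2) = 2+1 = 3

3


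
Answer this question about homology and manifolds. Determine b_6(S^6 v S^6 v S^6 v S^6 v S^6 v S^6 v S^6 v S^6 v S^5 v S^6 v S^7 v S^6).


For a wedge of spheres, H_k (k>0) is free on one generator per sphere of dimension k.
Spheres of dimension 6: count = 10.
b_6 = 10

10


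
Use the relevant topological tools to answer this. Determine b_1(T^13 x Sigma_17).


pi_1(A x B) = pi_1(A) x pi_1(B); rank of abelianization = b_1.
b_1(T^13) = 13, b_1(Sigma_17) = 2*17 = 34.
b_1(product) = 13 + 34 = 47

47


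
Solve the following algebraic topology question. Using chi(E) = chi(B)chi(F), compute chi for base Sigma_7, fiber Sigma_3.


For a fiber bundle F -> E -> B (with CW structure): chi(E) = chi(B) * chi(F).
chi(Sigma_7) = -12, chi(Sigma_3) = -4.
chi(E) = (-12) * (-4) = 48

48


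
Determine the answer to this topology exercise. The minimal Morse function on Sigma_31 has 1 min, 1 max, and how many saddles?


A perfect Morse function has m_k = b_k.
For Sigma_31: b_0=1, b_1=2g=62, b_2=1.
Saddles m_1 = 2g = 62

62


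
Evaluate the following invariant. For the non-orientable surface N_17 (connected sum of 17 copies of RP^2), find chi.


For a non-orientable closed surface with k crosscaps: chi = 2 - k.
Here k = 17.
chi = 2 - 17 = -15

-15


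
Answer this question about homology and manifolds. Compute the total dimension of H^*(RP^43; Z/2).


H^k(RP^43; Z/2) = Z/2 for each 0 <= k <= 43.
Total dimension = 43 + 1 = 44

44


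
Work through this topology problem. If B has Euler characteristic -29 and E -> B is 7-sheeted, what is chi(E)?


For a finite covering: chi(E) = (number of sheets) * chi(B).
chi(E) = 7 * (-29) = -203

-203


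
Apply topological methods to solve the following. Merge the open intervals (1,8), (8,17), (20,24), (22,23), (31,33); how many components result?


Sort and merge overlapping open intervals.
Merged: (1,8), (8,17), (20,24), (31,33).
Number of components = 4

4


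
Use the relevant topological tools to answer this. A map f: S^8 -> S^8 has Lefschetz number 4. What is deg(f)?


L(f) = 1 + (-1)^8 deg(f) on S^8.
4 = 1 + (-1)^8 * deg(f)
(-1)^8 * deg(f) = 3
deg(f) = 3

3


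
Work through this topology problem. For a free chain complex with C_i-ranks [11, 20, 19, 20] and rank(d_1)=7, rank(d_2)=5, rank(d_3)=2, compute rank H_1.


rank H_k = rank(ker d_k) - rank(im d_{k+1}).
rank(ker d_1) = rank(C_1) - rank(d_1) = 20 - 7 = 13.
rank(im d_{1+1}) = 5.
rank H_1 = 13 - 5 = 8

8


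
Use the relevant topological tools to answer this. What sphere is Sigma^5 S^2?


Each suspension raises dimension by 1: Sigma S^n = S^{n+1}.
Sigma^5 S^2 = S^{2+5} = S^7

7


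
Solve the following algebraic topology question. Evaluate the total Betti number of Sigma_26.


For Sigma_26: b_0 = 1, b_1 = 2g = 52, b_2 = 1.
Total = 1 + 52 + 1 = 54

54


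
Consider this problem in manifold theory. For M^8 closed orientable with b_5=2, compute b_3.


Poincare duality for closed orientable n-manifolds: b_k = b_{n-k}.
Here n = 8, so b_3 = b_5 = 2

2


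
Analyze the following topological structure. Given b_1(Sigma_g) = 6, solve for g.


For a closed orientable surface: b_1 = 2g.
6 = 2g
g = 6 / 2 = 3

3


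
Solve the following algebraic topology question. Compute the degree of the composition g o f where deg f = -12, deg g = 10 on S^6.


Degree is multiplicative under composition: deg(g o f) = deg(g) * deg(f).
= 10 * -12 = -120

-120


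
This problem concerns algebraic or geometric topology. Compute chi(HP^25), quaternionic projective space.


HP^25 has one cell in each dimension 0, 4, ..., 4*25 (25+1 cells, all even-dim).
chi = 25 + 1 = 26

26


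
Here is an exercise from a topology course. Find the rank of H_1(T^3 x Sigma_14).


pi_1(A x B) = pi_1(A) x pi_1(B); rank of abelianization = b_1.
b_1(T^3) = 3, b_1(Sigma_14) = 2*14 = 28.
b_1(product) = 3 + 28 = 31

31


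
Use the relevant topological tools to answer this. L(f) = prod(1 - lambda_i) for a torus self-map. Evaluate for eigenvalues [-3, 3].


For a torus self-map: L(f) = det(I - A) where A acts on H_1.
L(f) = (1--3) * (1-3) = 4 * -2 = -8

-8


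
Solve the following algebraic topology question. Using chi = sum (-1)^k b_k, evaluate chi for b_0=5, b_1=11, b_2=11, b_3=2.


chi = sum_k (-1)^k b_k.
= (5) + (-11) + (11) + (-2)
= 3

3


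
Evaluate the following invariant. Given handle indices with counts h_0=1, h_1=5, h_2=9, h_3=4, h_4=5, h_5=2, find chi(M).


Handles of index k contribute (-1)^k to chi (same as CW cells).
chi = (1) + (-5) + (9) + (-4) + (5) + (-2) = 4

4


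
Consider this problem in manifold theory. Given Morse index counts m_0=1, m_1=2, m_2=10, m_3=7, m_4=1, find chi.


Morse theory: chi(M) = sum_k (-1)^k m_k where m_k = #(index-k critical points).
= (1) + (-2) + (10) + (-7) + (1) = 3

3


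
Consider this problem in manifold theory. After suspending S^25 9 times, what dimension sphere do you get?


Each suspension raises dimension by 1: Sigma S^n = S^{n+1}.
Sigma^9 S^25 = S^{25+9} = S^34

34


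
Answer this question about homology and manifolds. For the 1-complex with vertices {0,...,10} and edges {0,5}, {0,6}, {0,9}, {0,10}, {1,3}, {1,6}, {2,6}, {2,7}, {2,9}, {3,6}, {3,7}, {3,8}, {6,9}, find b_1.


b_1 = E - V + (number of components).
E = 13, V = 11, components = 2.
b_1 = 13 - 11 + 2 = 4

4


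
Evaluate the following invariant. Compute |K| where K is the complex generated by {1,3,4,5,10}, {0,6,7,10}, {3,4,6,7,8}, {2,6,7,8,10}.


Each maximal simplex on m vertices has 2^m - 1 nonempty faces.
Take the union (dedupe shared faces).
Total distinct faces = 90

90


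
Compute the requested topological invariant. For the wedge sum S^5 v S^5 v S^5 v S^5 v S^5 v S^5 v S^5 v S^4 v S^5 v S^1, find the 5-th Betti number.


For a wedge of spheres, H_k (k>0) is free on one generator per sphere of dimension k.
Spheres of dimension 5: count = 8.
b_5 = 8

8


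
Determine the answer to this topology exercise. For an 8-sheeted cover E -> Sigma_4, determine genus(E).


For an n-sheeted cover: chi(E) = n * chi(B).
chi(Sigma_4) = 2 - 2*4 = -6.
chi(E) = 8 * (-6) = -48.
genus(E) = (2 - chi(E))/2 = (2 - (-48))/2 = 50/2 = 25

25


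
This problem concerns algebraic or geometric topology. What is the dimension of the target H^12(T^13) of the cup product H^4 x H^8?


Cup product: H^p x H^q -> H^{p+q}; here p+q = 4+8 = 12.
rank H^k(T^n) = C(n,k).
C(13,12) = 13

13


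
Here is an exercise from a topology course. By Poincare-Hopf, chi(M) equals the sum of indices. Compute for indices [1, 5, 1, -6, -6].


Poincare-Hopf: chi(M) = sum of indices of zeros.
chi = (1) + (5) + (1) + (-6) + (-6) = -5

-5


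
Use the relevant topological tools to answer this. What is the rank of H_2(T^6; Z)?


By the Kunneth formula, b_k(T^n) = C(n,k).
b_2(T^6) = C(6,2).
C(6,2) = 6!/(2!*4!) = 15

15


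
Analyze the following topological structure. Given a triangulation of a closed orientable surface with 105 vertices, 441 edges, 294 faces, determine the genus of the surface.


chi = V - E + F = 105 - 441 + 294 = -42
For orientable closed surface: chi = 2 - 2g, so g = (2 - chi)/2.
g = (2 - (-42)) / 2 = 44 / 2 = 22

22


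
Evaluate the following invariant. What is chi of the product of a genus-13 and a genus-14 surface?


chi(Sigma_13) = 2 - 2*13 = -24
chi(Sigma_14) = 2 - 2*14 = -26
chi(product) = (-24) * (-26) = 624

624


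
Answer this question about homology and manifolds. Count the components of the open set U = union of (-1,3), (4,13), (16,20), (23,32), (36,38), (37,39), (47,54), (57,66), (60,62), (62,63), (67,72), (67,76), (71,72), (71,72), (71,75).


Sort and merge overlapping open intervals.
Merged: (-1,3), (4,13), (16,20), (23,32), (36,39), (47,54), (57,66), (67,76).
Number of components = 8

8


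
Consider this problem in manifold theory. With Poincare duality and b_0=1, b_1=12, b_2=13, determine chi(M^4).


By Poincare duality b_k = b_{4-k}, so full Betti numbers: b_0=1, b_1=12, b_2=13, b_3=12, b_4=1.
chi = sum (-1)^k b_k = -9

-9


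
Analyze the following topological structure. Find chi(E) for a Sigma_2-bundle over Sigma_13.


For a fiber bundle F -> E -> B (with CW structure): chi(E) = chi(B) * chi(F).
chi(Sigma_13) = -24, chi(Sigma_2) = -2.
chi(E) = (-24) * (-2) = 48

48


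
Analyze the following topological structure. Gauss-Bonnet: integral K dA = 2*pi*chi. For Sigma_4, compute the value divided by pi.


Gauss-Bonnet: integral K dA = 2*pi*chi(M).
chi(Sigma_4) = 2 - 2*4 = -6.
(integral K dA)/pi = 2*chi = 2*(-6) = -12

-12


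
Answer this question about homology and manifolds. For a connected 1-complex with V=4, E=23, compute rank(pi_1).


For a connected graph: rank(pi_1) = b_1 = E - V + 1 = 1 - chi.
chi = V - E = 4 - 23 = -19.
rank = 1 - (-19) = 23 - 4 + 1 = 20

20


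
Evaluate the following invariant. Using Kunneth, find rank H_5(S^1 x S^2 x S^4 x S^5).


Each S^d has Poincare polynomial 1 + t^d.
The product S^1 x S^2 x S^4 x S^5 has Poincare polynomial prod(1+t^d_i).
Expanding: b_0=1, b_1=1, b_2=1, b_3=1, b_4=1, b_5=2, b_6=2, b_7=2, b_8=1, b_9=1, b_10=1, b_11=1, b_12=1.
b_5 = 2

2


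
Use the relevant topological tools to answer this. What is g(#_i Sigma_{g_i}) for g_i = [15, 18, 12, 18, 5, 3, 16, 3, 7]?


Genus is additive under connected sum of orientable surfaces.
g = 15 + 18 + 12 + 18 + 5 + 3 + 16 + 3 + 7 = 97

97


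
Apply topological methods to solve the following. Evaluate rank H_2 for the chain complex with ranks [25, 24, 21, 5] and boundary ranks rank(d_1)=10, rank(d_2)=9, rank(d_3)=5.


rank H_k = rank(ker d_k) - rank(im d_{k+1}).
rank(ker d_2) = rank(C_2) - rank(d_2) = 21 - 9 = 12.
rank(im d_{2+1}) = 5.
rank H_2 = 12 - 5 = 7

7


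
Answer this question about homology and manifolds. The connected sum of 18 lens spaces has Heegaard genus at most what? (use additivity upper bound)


Heegaard genus satisfies g(A#B) <= g(A) + g(B).
Each lens space has g = 1.
Upper bound: 18 * 1 = 18

18


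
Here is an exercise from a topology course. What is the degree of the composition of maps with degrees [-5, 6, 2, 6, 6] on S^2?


Degree is multiplicative: deg(composition) = product of degrees.
= (-5) * (6) * (2) * (6) * (6) = -2160

-2160


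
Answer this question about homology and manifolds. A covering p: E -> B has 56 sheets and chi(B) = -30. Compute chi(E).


For a finite covering: chi(E) = (number of sheets) * chi(B).
chi(E) = 56 * (-30) = -1680

-1680


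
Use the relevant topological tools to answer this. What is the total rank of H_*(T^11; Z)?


b_k(T^11) = C(11,k), so the sum over k is sum_k C(11,k) = 2^11.
Total = 2^11 = 2048

2048


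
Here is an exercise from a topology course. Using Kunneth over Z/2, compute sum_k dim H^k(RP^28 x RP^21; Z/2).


dim H^*(RP^n; Z/2) = n+1 (one Z/2 in each degree 0..n).
Total Betti number is multiplicative.
Total = (28+1) * (21+1) = 29 * 22 = 638

638


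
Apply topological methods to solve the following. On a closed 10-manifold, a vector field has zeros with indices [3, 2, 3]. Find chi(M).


Poincare-Hopf: chi(M) = sum of indices of zeros.
chi = (3) + (2) + (3) = 8

8


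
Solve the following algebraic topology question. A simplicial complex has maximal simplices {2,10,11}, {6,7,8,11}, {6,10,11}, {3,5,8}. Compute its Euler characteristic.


Enumerate all faces; f-vector: f_0=8, f_1=13, f_2=7, f_3=1.
chi = sum (-1)^k f_k = 1

1


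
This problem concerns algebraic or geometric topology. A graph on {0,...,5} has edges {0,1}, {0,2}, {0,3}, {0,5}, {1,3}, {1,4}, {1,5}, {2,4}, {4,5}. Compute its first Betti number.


b_1 = E - V + (number of components).
E = 9, V = 6, components = 1.
b_1 = 9 - 6 + 1 = 4

4


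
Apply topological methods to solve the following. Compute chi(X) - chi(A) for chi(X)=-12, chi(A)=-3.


Relative Euler characteristic: chi(X, A) = chi(X) - chi(A).
= -12 - (-3) = -9

-9


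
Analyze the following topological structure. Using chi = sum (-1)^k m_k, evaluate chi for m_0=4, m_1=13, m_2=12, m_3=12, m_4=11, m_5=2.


Morse theory: chi(M) = sum_k (-1)^k m_k where m_k = #(index-k critical points).
= (4) + (-13) + (12) + (-12) + (11) + (-2) = 0

0


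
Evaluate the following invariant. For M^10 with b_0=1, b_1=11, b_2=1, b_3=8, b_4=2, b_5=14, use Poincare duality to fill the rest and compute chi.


By Poincare duality b_k = b_{10-k}, so full Betti numbers: b_0=1, b_1=11, b_2=1, b_3=8, b_4=2, b_5=14, b_6=2, b_7=8, b_8=1, b_9=11, b_10=1.
chi = sum (-1)^k b_k = -44

-44


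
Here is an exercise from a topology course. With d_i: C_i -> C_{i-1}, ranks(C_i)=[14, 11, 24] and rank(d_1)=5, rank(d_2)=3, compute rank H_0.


rank H_k = rank(ker d_k) - rank(im d_{k+1}).
rank(ker d_0) = rank(C_0) - rank(d_0) = 14 - 0 = 14.
rank(im d_{0+1}) = 5.
rank H_0 = 14 - 5 = 9

9


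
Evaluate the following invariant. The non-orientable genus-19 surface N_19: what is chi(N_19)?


For a non-orientable closed surface with k crosscaps: chi = 2 - k.
Here k = 19.
chi = 2 - 19 = -17

-17


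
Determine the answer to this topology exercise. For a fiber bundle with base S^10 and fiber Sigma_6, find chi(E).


chi(S^10) = 2 (n even), chi(Sigma_6) = 2 - 2*6 = -10.
chi(E) = 2 * (-10) = -20

-20


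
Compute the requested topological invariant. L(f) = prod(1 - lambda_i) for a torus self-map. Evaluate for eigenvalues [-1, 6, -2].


For a torus self-map: L(f) = det(I - A) where A acts on H_1.
L(f) = (1--1) * (1-6) * (1--2) = 2 * -5 * 3 = -30

-30


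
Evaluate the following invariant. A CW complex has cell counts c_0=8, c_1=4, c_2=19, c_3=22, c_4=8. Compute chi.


chi = sum_k (-1)^k c_k.
= (-1)^0*8 + (-1)^1*4 + (-1)^2*19 + (-1)^3*22 + (-1)^4*8
= (8) + (-4) + (19) + (-22) + (8)
= 9

9


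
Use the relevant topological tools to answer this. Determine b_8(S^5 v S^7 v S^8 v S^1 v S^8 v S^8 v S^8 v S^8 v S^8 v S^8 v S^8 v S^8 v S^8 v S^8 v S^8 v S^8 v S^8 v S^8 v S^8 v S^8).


For a wedge of spheres, H_k (k>0) is free on one generator per sphere of dimension k.
Spheres of dimension 8: count = 17.
b_8 = 17

17


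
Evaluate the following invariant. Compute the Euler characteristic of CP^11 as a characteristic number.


For any closed oriented manifold, <e(TM),[M]> = chi(M).
chi(CP^11) = 11+1 = 12

12


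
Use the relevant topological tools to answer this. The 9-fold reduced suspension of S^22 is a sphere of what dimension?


Each suspension raises dimension by 1: Sigma S^n = S^{n+1}.
Sigma^9 S^22 = S^{22+9} = S^31

31


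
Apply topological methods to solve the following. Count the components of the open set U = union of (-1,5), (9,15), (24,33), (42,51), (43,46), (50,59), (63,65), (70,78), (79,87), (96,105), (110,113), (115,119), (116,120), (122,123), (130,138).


Sort and merge overlapping open intervals.
Merged: (-1,5), (9,15), (24,33), (42,59), (63,65), (70,78), (79,87), (96,105), (110,113), (115,120), (122,123), (130,138).
Number of components = 12

12


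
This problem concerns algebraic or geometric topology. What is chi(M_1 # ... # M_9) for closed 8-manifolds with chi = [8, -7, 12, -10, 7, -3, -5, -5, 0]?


For n-manifolds: chi(A#B) = chi(A) + chi(B) - chi(S^8).
chi(S^8) = 1 + (-1)^8 = 2.
chi(#) = (sum chi_i) - (9-1)*chi(S^8) = -3 - 8*2 = -19

-19


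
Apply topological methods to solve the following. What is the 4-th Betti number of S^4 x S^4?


Each S^d has Poincare polynomial 1 + t^d.
The product S^4 x S^4 has Poincare polynomial prod(1+t^d_i).
Expanding: b_0=1, b_4=2, b_8=1.
b_4 = 2

2


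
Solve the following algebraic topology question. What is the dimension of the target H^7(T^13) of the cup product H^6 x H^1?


Cup product: H^p x H^q -> H^{p+q}; here p+q = 6+1 = 7.
rank H^k(T^n) = C(n,k).
C(13,7) = 1716

1716


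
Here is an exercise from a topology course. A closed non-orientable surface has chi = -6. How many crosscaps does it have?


chi = 2 - k for closed non-orientable surfaces with k crosscaps.
-6 = 2 - k
k = 2 - (-6) = 8

8


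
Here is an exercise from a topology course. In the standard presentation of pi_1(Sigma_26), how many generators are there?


Standard presentation: pi_1(Sigma_g) = <a_1,b_1,...,a_g,b_g | [a_1,b_1]...[a_g,b_g] = 1>.
Number of generators = 2g = 2*26 = 52

52


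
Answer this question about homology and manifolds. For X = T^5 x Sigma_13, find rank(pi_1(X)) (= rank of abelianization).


pi_1(A x B) = pi_1(A) x pi_1(B); rank of abelianization = b_1.
b_1(T^5) = 5, b_1(Sigma_13) = 2*13 = 26.
b_1(product) = 5 + 26 = 31

31


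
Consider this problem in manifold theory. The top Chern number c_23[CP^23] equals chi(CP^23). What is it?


For any closed oriented manifold, <e(TM),[M]> = chi(M).
chi(CP^23) = 23+1 = 24

24


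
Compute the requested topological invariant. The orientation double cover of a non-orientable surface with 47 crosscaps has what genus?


chi(N_47) = 2 - 47 = -45.
Double cover: chi(Sigma_g) = 2 * chi(N_47) = 2*(-45) = -90.
2 - 2g = -90, so g = (2 - (-90))/2 = 92/2 = 46

46


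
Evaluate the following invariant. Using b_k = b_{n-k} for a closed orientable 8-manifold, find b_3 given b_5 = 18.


Poincare duality for closed orientable n-manifolds: b_k = b_{n-k}.
Here n = 8, so b_3 = b_5 = 18

18


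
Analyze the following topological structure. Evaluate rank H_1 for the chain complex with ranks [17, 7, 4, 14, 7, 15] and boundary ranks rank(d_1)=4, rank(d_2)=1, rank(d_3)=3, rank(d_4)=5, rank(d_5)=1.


rank H_k = rank(ker d_k) - rank(im d_{k+1}).
rank(ker d_1) = rank(C_1) - rank(d_1) = 7 - 4 = 3.
rank(im d_{1+1}) = 1.
rank H_1 = 3 - 1 = 2

2


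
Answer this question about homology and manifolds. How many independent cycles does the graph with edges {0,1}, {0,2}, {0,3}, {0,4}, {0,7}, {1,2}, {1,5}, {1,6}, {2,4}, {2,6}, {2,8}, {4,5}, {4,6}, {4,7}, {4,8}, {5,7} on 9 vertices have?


b_1 = E - V + (number of components).
E = 16, V = 9, components = 1.
b_1 = 16 - 9 + 1 = 8

8


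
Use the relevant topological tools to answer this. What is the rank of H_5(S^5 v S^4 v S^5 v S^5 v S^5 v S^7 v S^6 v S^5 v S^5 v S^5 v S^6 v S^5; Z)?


For a wedge of spheres, H_k (k>0) is free on one generator per sphere of dimension k.
Spheres of dimension 5: count = 8.
b_5 = 8

8


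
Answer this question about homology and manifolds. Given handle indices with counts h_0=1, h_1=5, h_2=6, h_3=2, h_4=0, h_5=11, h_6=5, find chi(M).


Handles of index k contribute (-1)^k to chi (same as CW cells).
chi = (1) + (-5) + (6) + (-2) + (0) + (-11) + (5) = -6

-6


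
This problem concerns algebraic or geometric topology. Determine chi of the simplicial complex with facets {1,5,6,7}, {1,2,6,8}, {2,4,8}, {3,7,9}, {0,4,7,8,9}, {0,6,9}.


Enumerate all faces; f-vector: f_0=10, f_1=26, f_2=21, f_3=7, f_4=1.
chi = sum (-1)^k f_k = -1

-1


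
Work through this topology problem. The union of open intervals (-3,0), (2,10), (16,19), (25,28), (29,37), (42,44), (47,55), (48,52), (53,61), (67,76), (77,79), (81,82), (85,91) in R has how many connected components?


Sort and merge overlapping open intervals.
Merged: (-3,0), (2,10), (16,19), (25,28), (29,37), (42,44), (47,61), (67,76), (77,79), (81,82), (85,91).
Number of components = 11

11


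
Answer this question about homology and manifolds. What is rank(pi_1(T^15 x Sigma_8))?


pi_1(A x B) = pi_1(A) x pi_1(B); rank of abelianization = b_1.
b_1(T^15) = 15, b_1(Sigma_8) = 2*8 = 16.
b_1(product) = 15 + 16 = 31

31


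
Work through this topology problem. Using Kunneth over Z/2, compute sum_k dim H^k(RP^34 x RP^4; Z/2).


dim H^*(RP^n; Z/2) = n+1 (one Z/2 in each degree 0..n).
Total Betti number is multiplicative.
Total = (34+1) * (4+1) = 35 * 5 = 175

175


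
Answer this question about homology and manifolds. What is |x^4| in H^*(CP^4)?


|x| = 2 in H^*(CP^n).
|x^4| = 4 * |x| = 4 * 2 = 8

8


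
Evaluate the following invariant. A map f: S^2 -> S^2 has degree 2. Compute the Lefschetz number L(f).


On S^2: L(f) = tr(f_0*) + (-1)^2 tr(f_2*) = 1 + (-1)^2 * deg(f).
L(f) = 1 + (-1)^2 * 2 = 1 + 2 = 3

3


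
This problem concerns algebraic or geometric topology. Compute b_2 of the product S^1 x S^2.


Each S^d has Poincare polynomial 1 + t^d.
The product S^1 x S^2 has Poincare polynomial prod(1+t^d_i).
Expanding: b_0=1, b_1=1, b_2=1, b_3=1.
b_2 = 1

1


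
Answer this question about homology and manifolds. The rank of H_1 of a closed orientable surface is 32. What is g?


For a closed orientable surface: b_1 = 2g.
32 = 2g
g = 32 / 2 = 16

16


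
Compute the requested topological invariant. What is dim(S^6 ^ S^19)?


S^m ^ S^n = S^{m+n}.
k = 6 + 19 = 25

25


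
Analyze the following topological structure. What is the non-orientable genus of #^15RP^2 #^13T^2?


Since a >= 1, the sum is non-orientable; each T^2 can be replaced by RP^2 # RP^2 (since T^2#RP^2 = 3RP^2).
Total crosscaps k = 15 + 2*13 = 41.
Check via chi: chi = 15*1 + 13*0 - (15+13-1)*2 = -39 = 2 - k = -39. Consistent.

41


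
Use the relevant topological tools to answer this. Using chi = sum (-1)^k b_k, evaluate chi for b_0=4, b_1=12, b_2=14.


chi = sum_k (-1)^k b_k.
= (4) + (-12) + (14)
= 6

6


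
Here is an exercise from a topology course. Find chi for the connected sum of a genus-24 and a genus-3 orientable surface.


chi(Sigma_24) = 2 - 2*24 = -46
chi(Sigma_3) = 2 - 2*3 = -4
For surfaces: chi(A#B) = chi(A) + chi(B) - 2.
chi = -46 + -4 - 2 = -52

-52


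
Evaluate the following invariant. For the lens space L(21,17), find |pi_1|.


pi_1(L(p,q)) = Z/pZ for any q coprime to p.
|pi_1(L(21,17))| = 21

21


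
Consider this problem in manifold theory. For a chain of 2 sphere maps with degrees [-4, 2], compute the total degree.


Degree is multiplicative: deg(composition) = product of degrees.
= (-4) * (2) = -8

-8


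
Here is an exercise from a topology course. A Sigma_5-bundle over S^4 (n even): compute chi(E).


chi(S^4) = 2 (n even), chi(Sigma_5) = 2 - 2*5 = -8.
chi(E) = 2 * (-8) = -16

-16


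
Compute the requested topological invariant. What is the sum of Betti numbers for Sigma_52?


For Sigma_52: b_0 = 1, b_1 = 2g = 104, b_2 = 1.
Total = 1 + 104 + 1 = 106

106


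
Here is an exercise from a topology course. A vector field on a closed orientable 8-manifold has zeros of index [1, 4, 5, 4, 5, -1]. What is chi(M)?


Poincare-Hopf: chi(M) = sum of indices of zeros.
chi = (1) + (4) + (5) + (4) + (5) + (-1) = 18

18


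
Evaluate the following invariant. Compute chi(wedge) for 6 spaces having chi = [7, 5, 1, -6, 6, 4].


chi(A v B) = chi(A) + chi(B) - 1 (one point identified).
For 6 spaces: chi = (sum chi_i) - (6 - 1).
sum = 17; chi = 17 - 5 = 12

12


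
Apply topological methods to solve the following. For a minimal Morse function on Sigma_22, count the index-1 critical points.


A perfect Morse function has m_k = b_k.
For Sigma_22: b_0=1, b_1=2g=44, b_2=1.
Saddles m_1 = 2g = 44

44


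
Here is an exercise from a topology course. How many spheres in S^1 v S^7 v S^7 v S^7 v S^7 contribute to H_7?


For a wedge of spheres, H_k (k>0) is free on one generator per sphere of dimension k.
Spheres of dimension 7: count = 4.
b_7 = 4

4


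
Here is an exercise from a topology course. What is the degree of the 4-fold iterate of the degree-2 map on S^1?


deg(f) = 2. Degree is multiplicative: deg(f^4) = (deg f)^4.
deg(f^4) = (2)^4 = 16

16


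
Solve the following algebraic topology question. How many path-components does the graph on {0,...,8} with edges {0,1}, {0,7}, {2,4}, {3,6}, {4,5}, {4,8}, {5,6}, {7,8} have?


Run DFS/union-find over 9 vertices.
V = 9, E = 8.
Number of components = 1

1


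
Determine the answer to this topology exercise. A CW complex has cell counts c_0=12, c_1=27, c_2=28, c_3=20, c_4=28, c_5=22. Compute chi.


chi = sum_k (-1)^k c_k.
= (-1)^0*12 + (-1)^1*27 + (-1)^2*28 + (-1)^3*20 + (-1)^4*28 + (-1)^5*22
= (12) + (-27) + (28) + (-20) + (28) + (-22)
= -1

-1


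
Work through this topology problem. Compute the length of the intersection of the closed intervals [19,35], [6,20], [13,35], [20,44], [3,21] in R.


Intersection = [max(a_i), min(b_i)] = [20, 20].
Length = 20 - 20 = 0

0


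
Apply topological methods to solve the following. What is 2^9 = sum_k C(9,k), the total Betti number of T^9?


b_k(T^9) = C(9,k), so the sum over k is sum_k C(9,k) = 2^9.
Total = 2^9 = 512

512


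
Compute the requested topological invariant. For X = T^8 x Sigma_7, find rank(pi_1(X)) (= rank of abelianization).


pi_1(A x B) = pi_1(A) x pi_1(B); rank of abelianization = b_1.
b_1(T^8) = 8, b_1(Sigma_7) = 2*7 = 14.
b_1(product) = 8 + 14 = 22

22


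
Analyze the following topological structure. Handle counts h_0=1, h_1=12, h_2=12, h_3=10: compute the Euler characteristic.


Handles of index k contribute (-1)^k to chi (same as CW cells).
chi = (1) + (-12) + (12) + (-10) = -9

-9


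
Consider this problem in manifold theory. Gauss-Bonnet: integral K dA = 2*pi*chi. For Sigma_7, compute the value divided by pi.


Gauss-Bonnet: integral K dA = 2*pi*chi(M).
chi(Sigma_7) = 2 - 2*7 = -12.
(integral K dA)/pi = 2*chi = 2*(-12) = -24

-24


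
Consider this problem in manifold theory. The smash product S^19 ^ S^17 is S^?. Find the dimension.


S^m ^ S^n = S^{m+n}.
k = 19 + 17 = 36

36


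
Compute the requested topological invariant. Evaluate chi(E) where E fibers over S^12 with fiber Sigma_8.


chi(S^12) = 2 (n even), chi(Sigma_8) = 2 - 2*8 = -14.
chi(E) = 2 * (-14) = -28

-28


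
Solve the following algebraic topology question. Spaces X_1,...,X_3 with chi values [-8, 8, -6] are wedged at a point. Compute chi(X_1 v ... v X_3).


chi(A v B) = chi(A) + chi(B) - 1 (one point identified).
For 3 spaces: chi = (sum chi_i) - (3 - 1).
sum = -6; chi = -6 - 2 = -8

-8


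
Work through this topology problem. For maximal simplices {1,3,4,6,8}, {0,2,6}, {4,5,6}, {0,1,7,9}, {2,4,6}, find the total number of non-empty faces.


Each maximal simplex on m vertices has 2^m - 1 nonempty faces.
Take the union (dedupe shared faces).
Total distinct faces = 56

56


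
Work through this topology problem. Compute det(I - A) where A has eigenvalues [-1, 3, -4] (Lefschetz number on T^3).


For a torus self-map: L(f) = det(I - A) where A acts on H_1.
L(f) = (1--1) * (1-3) * (1--4) = 2 * -2 * 5 = -20

-20


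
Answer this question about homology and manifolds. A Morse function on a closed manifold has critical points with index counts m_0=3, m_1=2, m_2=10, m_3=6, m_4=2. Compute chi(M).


Morse theory: chi(M) = sum_k (-1)^k m_k where m_k = #(index-k critical points).
= (3) + (-2) + (10) + (-6) + (2) = 7

7


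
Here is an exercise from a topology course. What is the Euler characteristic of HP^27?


HP^27 has one cell in each dimension 0, 4, ..., 4*27 (27+1 cells, all even-dim).
chi = 27 + 1 = 28

28


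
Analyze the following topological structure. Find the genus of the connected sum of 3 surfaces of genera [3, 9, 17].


Genus is additive under connected sum of orientable surfaces.
g = 3 + 9 + 17 = 29

29


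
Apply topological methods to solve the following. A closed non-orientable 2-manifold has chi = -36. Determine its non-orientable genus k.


chi = 2 - k for closed non-orientable surfaces with k crosscaps.
-36 = 2 - k
k = 2 - (-36) = 38

38


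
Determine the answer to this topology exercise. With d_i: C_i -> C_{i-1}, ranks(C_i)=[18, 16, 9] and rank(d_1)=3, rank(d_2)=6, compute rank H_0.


rank H_k = rank(ker d_k) - rank(im d_{k+1}).
rank(ker d_0) = rank(C_0) - rank(d_0) = 18 - 0 = 18.
rank(im d_{0+1}) = 3.
rank H_0 = 18 - 3 = 15

15


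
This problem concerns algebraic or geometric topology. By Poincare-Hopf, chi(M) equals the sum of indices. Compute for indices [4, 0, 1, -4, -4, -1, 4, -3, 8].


Poincare-Hopf: chi(M) = sum of indices of zeros.
chi = (4) + (0) + (1) + (-4) + (-4) + (-1) + (4) + (-3) + (8) = 5

5


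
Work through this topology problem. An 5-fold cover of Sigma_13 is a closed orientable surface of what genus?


For an n-sheeted cover: chi(E) = n * chi(B).
chi(Sigma_13) = 2 - 2*13 = -24.
chi(E) = 5 * (-24) = -120.
genus(E) = (2 - chi(E))/2 = (2 - (-120))/2 = 122/2 = 61

61


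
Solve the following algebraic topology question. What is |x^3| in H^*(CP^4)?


|x| = 2 in H^*(CP^n).
|x^3| = 3 * |x| = 3 * 2 = 6

6


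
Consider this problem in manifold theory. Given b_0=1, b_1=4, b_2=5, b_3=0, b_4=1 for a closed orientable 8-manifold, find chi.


By Poincare duality b_k = b_{8-k}, so full Betti numbers: b_0=1, b_1=4, b_2=5, b_3=0, b_4=1, b_5=0, b_6=5, b_7=4, b_8=1.
chi = sum (-1)^k b_k = 5

5


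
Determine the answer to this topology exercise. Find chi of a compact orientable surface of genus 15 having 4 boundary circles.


For a compact orientable surface with genus g and b boundary components: chi = 2 - 2g - b.
chi = 2 - 2*15 - 4 = 2 - 30 - 4 = -32

-32


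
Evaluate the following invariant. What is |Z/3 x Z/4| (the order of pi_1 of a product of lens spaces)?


pi_1(X x Y) = pi_1(X) x pi_1(Y).
pi_1(L(3,1)) = Z/3, pi_1(L(4,1)) = Z/4.
|Z/3 x Z/4| = 3 * 4 = 12

12


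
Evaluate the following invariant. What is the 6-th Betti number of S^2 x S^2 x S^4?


Each S^d has Poincare polynomial 1 + t^d.
The product S^2 x S^2 x S^4 has Poincare polynomial prod(1+t^d_i).
Expanding: b_0=1, b_2=2, b_4=2, b_6=2, b_8=1.
b_6 = 2

2


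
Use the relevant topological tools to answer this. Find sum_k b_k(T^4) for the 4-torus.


b_k(T^4) = C(4,k), so the sum over k is sum_k C(4,k) = 2^4.
Total = 2^4 = 16

16


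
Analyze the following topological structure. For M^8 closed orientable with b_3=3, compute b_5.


Poincare duality for closed orientable n-manifolds: b_k = b_{n-k}.
Here n = 8, so b_5 = b_3 = 3

3


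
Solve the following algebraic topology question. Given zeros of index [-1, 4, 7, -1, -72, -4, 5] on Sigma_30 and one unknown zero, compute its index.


Poincare-Hopf: sum of indices = chi(M).
chi(Sigma_30) = 2 - 2*30 = -58.
Sum of known indices = -62.
x = chi - (sum known) = -58 - (-62) = 4

4


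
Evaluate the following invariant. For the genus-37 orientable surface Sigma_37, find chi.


For a closed orientable surface of genus g: chi = 2 - 2g.
Here g = 37.
chi = 2 - 2*37 = 2 - 74 = -72

-72


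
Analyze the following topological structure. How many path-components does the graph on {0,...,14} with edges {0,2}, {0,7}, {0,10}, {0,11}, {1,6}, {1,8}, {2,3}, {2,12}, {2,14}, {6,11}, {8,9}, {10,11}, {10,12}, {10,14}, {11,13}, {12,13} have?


Run DFS/union-find over 15 vertices.
V = 15, E = 16.
Number of components = 3

3


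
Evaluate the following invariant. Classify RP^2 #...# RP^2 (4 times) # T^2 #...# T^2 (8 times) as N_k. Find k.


Since a >= 1, the sum is non-orientable; each T^2 can be replaced by RP^2 # RP^2 (since T^2#RP^2 = 3RP^2).
Total crosscaps k = 4 + 2*8 = 20.
Check via chi: chi = 4*1 + 8*0 - (4+8-1)*2 = -18 = 2 - k = -18. Consistent.

20


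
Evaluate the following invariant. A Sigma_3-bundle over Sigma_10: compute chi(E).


For a fiber bundle F -> E -> B (with CW structure): chi(E) = chi(B) * chi(F).
chi(Sigma_10) = -18, chi(Sigma_3) = -4.
chi(E) = (-18) * (-4) = 72

72


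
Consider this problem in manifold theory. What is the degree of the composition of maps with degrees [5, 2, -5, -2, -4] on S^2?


Degree is multiplicative: deg(composition) = product of degrees.
= (5) * (2) * (-5) * (-2) * (-4) = -400

-400


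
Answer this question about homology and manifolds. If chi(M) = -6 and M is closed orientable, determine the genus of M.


chi = 2 - 2g for closed orientable surfaces.
-6 = 2 - 2g
2g = 2 - (-6) = 8
g = 4

4


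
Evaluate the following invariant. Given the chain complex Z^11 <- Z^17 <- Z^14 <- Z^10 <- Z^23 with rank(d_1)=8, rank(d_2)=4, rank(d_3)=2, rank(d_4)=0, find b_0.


rank H_k = rank(ker d_k) - rank(im d_{k+1}).
rank(ker d_0) = rank(C_0) - rank(d_0) = 11 - 0 = 11.
rank(im d_{0+1}) = 8.
rank H_0 = 11 - 8 = 3

3


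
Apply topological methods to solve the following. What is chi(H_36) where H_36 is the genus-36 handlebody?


A genus-g handlebody deformation retracts to a wedge of g circles.
chi(vee_g S^1) = 1 - g.
chi(H_36) = 1 - 36 = -35

-35


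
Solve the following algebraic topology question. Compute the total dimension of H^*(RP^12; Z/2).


H^k(RP^12; Z/2) = Z/2 for each 0 <= k <= 12.
Total dimension = 12 + 1 = 13

13


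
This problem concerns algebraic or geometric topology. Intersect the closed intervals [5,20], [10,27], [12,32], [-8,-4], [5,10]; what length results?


Intersection = [max(a_i), min(b_i)] = [12, -4].
Since 12 > -4, the intersection is empty.
Length = 0

0


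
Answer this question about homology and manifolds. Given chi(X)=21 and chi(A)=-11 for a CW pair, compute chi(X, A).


Relative Euler characteristic: chi(X, A) = chi(X) - chi(A).
= 21 - (-11) = 32

32


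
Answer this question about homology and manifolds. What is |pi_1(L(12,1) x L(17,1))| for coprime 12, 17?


pi_1(X x Y) = pi_1(X) x pi_1(Y).
pi_1(L(12,1)) = Z/12, pi_1(L(17,1)) = Z/17.
|Z/12 x Z/17| = 12 * 17 = 204

204
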